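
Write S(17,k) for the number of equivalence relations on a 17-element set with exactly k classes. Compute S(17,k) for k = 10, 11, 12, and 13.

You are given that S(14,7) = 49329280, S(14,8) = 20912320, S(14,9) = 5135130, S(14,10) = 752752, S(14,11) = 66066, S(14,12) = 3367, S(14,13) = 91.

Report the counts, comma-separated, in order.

2758334150, 512060978, 62022324, 4910178

[15] T[15,8]:8*20912320+49329280=216627840 · T[15,9]:9*5135130+20912320=67128490 · T[15,10]:10*752752+5135130=12662650 · T[15,11]:11*66066+752752=1479478 · T[15,12]:12*3367+66066=106470 · T[15,13]:13*91+3367=4550
[16] T[16,9]:9*67128490+216627840=820784250 · T[16,10]:10*12662650+67128490=193754990 · T[16,11]:11*1479478+12662650=28936908 · T[16,12]:12*106470+1479478=2757118 · T[16,13]:13*4550+106470=165620
[17] T[17,10]:10*193754990+820784250=2758334150 · T[17,11]:11*28936908+193754990=512060978 · T[17,12]:12*2757118+28936908=62022324 · T[17,13]:13*165620+2757118=4910178
Read S(17,10) = 2758334150, S(17,11) = 512060978, S(17,12) = 62022324, S(17,13) = 4910178.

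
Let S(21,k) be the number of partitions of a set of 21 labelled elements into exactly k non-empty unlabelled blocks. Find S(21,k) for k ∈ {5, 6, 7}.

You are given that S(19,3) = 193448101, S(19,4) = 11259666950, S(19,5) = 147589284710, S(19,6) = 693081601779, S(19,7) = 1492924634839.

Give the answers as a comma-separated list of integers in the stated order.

i=20: T(20,4)=193448101+4·11259666950=45232115901 | T(20,5)=11259666950+5·147589284710=749206090500 | T(20,6)=147589284710+6·693081601779=4306078895384 | T(20,7)=693081601779+7·1492924634839=11143554045652
i=21: T(21,5)=45232115901+5·749206090500=3791262568401 | T(21,6)=749206090500+6·4306078895384=26585679462804 | T(21,7)=4306078895384+7·11143554045652=82310957214948
Read S(21,5) = 3791262568401, S(21,6) = 26585679462804, S(21,7) = 82310957214948.

3791262568401, 26585679462804, 82310957214948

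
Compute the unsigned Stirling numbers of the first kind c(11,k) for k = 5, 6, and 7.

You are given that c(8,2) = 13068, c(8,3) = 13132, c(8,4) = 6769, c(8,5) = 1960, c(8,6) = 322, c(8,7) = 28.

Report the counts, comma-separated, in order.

i=9: T(9,3)=13068+8·13132=118124 | T(9,4)=13132+8·6769=67284 | T(9,5)=6769+8·1960=22449 | T(9,6)=1960+8·322=4536 | T(9,7)=322+8·28=546
i=10: T(10,4)=118124+9·67284=723680 | T(10,5)=67284+9·22449=269325 | T(10,6)=22449+9·4536=63273 | T(10,7)=4536+9·546=9450
i=11: T(11,5)=723680+10·269325=3416930 | T(11,6)=269325+10·63273=902055 | T(11,7)=63273+10·9450=157773
Read c(11,5) = 3416930, c(11,6) = 902055, c(11,7) = 157773.

3416930, 902055, 157773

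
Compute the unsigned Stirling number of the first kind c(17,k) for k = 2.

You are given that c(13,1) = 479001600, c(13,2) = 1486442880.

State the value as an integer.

70734282393600

row 14: T[14][1]=13·479001600+0=6227020800  T[14][2]=13·1486442880+479001600=19802759040
row 15: T[15][1]=14·6227020800+0=87178291200  T[15][2]=14·19802759040+6227020800=283465647360
row 16: T[16][1]=15·87178291200+0=1307674368000  T[16][2]=15·283465647360+87178291200=4339163001600
row 17: T[17][2]=16·4339163001600+1307674368000=70734282393600
Read c(17,2) = 70734282393600.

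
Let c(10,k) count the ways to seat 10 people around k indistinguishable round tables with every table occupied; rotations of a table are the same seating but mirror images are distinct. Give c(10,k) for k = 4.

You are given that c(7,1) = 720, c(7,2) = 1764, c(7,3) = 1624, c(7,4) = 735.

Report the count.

723680

i=8: T(8,2)=720+7·1764=13068 | T(8,3)=1764+7·1624=13132 | T(8,4)=1624+7·735=6769
i=9: T(9,3)=13068+8·13132=118124 | T(9,4)=13132+8·6769=67284
i=10: T(10,4)=118124+9·67284=723680
Read c(10,4) = 723680.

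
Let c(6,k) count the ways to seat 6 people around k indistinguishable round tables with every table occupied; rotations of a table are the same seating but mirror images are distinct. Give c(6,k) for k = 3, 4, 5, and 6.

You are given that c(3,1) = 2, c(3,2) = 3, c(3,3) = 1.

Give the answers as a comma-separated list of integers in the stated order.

row 4: T[4][1]=3·2+0=6  T[4][2]=3·3+2=11  T[4][3]=3·1+3=6  T[4][4]=3·0+1=1
row 5: T[5][2]=4·11+6=50  T[5][3]=4·6+11=35  T[5][4]=4·1+6=10  T[5][5]=4·0+1=1
row 6: T[6][3]=5·35+50=225  T[6][4]=5·10+35=85  T[6][5]=5·1+10=15  T[6][6]=5·0+1=1
Read c(6,3) = 225, c(6,4) = 85, c(6,5) = 15, c(6,6) = 1.

225, 85, 15, 1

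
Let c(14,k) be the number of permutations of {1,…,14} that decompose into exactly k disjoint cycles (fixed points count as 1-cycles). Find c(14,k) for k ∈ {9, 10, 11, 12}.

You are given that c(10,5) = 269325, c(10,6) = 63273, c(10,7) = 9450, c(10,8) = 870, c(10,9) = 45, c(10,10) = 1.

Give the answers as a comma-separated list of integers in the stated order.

16669653, 1474473, 91091, 3731

@11  (11,6):63273·10+269325→902055, (11,7):9450·10+63273→157773, (11,8):870·10+9450→18150, (11,9):45·10+870→1320, (11,10):1·10+45→55, (11,11):0·10+1→1
@12  (12,7):157773·11+902055→2637558, (12,8):18150·11+157773→357423, (12,9):1320·11+18150→32670, (12,10):55·11+1320→1925, (12,11):1·11+55→66, (12,12):0·11+1→1
@13  (13,8):357423·12+2637558→6926634, (13,9):32670·12+357423→749463, (13,10):1925·12+32670→55770, (13,11):66·12+1925→2717, (13,12):1·12+66→78
@14  (14,9):749463·13+6926634→16669653, (14,10):55770·13+749463→1474473, (14,11):2717·13+55770→91091, (14,12):78·13+2717→3731
Read c(14,9) = 16669653, c(14,10) = 1474473, c(14,11) = 91091, c(14,12) = 3731.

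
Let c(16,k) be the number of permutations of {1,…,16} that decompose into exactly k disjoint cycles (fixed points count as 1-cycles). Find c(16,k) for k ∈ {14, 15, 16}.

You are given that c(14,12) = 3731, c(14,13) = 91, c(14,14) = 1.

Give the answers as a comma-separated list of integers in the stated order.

[15] T[15,13]:14*91+3731=5005 · T[15,14]:14*1+91=105 · T[15,15]:14*0+1=1
[16] T[16,14]:15*105+5005=6580 · T[16,15]:15*1+105=120 · T[16,16]:15*0+1=1
Read c(16,14) = 6580, c(16,15) = 120, c(16,16) = 1.

6580, 120, 1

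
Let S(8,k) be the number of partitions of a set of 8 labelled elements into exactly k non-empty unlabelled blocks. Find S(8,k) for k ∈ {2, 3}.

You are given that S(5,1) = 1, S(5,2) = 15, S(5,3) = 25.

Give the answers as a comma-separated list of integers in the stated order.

127, 966

row 6: T[6][1]=1·1+0=1  T[6][2]=2·15+1=31  T[6][3]=3·25+15=90
row 7: T[7][1]=1·1+0=1  T[7][2]=2·31+1=63  T[7][3]=3·90+31=301
row 8: T[8][2]=2·63+1=127  T[8][3]=3·301+63=966
Read S(8,2) = 127, S(8,3) = 966.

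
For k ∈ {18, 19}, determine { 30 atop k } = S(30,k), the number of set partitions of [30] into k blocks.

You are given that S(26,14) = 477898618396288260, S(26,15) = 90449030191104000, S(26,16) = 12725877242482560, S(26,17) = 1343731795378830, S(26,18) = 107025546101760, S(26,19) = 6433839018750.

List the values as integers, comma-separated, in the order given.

i=27: T(27,15)=477898618396288260+15·90449030191104000=1834634071262848260 | T(27,16)=90449030191104000+16·12725877242482560=294063066070824960 | T(27,17)=12725877242482560+17·1343731795378830=35569317763922670 | T(27,18)=1343731795378830+18·107025546101760=3270191625210510 | T(27,19)=107025546101760+19·6433839018750=229268487458010
i=28: T(28,16)=1834634071262848260+16·294063066070824960=6539643128396047620 | T(28,17)=294063066070824960+17·35569317763922670=898741468057510350 | T(28,18)=35569317763922670+18·3270191625210510=94432767017711850 | T(28,19)=3270191625210510+19·229268487458010=7626292886912700
i=29: T(29,17)=6539643128396047620+17·898741468057510350=21818248085373723570 | T(29,18)=898741468057510350+18·94432767017711850=2598531274376323650 | T(29,19)=94432767017711850+19·7626292886912700=239332331869053150
i=30: T(30,18)=21818248085373723570+18·2598531274376323650=68591811024147549270 | T(30,19)=2598531274376323650+19·239332331869053150=7145845579888333500
Read S(30,18) = 68591811024147549270, S(30,19) = 7145845579888333500.

68591811024147549270, 7145845579888333500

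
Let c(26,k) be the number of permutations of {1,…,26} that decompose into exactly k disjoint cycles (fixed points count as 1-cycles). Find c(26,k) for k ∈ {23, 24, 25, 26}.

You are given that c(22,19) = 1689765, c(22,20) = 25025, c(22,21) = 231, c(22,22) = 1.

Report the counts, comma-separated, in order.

4858750, 50050, 325, 1

row 23: T[23][20]=22·25025+1689765=2240315  T[23][21]=22·231+25025=30107  T[23][22]=22·1+231=253  T[23][23]=22·0+1=1
row 24: T[24][21]=23·30107+2240315=2932776  T[24][22]=23·253+30107=35926  T[24][23]=23·1+253=276  T[24][24]=23·0+1=1
row 25: T[25][22]=24·35926+2932776=3795000  T[25][23]=24·276+35926=42550  T[25][24]=24·1+276=300  T[25][25]=24·0+1=1
row 26: T[26][23]=25·42550+3795000=4858750  T[26][24]=25·300+42550=50050  T[26][25]=25·1+300=325  T[26][26]=25·0+1=1
Read c(26,23) = 4858750, c(26,24) = 50050, c(26,25) = 325, c(26,26) = 1.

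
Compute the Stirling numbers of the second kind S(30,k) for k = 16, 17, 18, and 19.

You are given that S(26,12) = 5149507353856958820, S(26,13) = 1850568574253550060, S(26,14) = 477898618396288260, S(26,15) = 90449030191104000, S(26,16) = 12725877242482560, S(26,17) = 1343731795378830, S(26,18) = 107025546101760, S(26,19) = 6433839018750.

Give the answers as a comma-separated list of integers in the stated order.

[27] T[27,13]:13*1850568574253550060+5149507353856958820=29206898819153109600 · T[27,14]:14*477898618396288260+1850568574253550060=8541149231801585700 · T[27,15]:15*90449030191104000+477898618396288260=1834634071262848260 · T[27,16]:16*12725877242482560+90449030191104000=294063066070824960 · T[27,17]:17*1343731795378830+12725877242482560=35569317763922670 · T[27,18]:18*107025546101760+1343731795378830=3270191625210510 · T[27,19]:19*6433839018750+107025546101760=229268487458010
[28] T[28,14]:14*8541149231801585700+29206898819153109600=148782988064375309400 · T[28,15]:15*1834634071262848260+8541149231801585700=36060660300744309600 · T[28,16]:16*294063066070824960+1834634071262848260=6539643128396047620 · T[28,17]:17*35569317763922670+294063066070824960=898741468057510350 · T[28,18]:18*3270191625210510+35569317763922670=94432767017711850 · T[28,19]:19*229268487458010+3270191625210510=7626292886912700
[29] T[29,15]:15*36060660300744309600+148782988064375309400=689692892575539953400 · T[29,16]:16*6539643128396047620+36060660300744309600=140694950355081071520 · T[29,17]:17*898741468057510350+6539643128396047620=21818248085373723570 · T[29,18]:18*94432767017711850+898741468057510350=2598531274376323650 · T[29,19]:19*7626292886912700+94432767017711850=239332331869053150
[30] T[30,16]:16*140694950355081071520+689692892575539953400=2940812098256837097720 · T[30,17]:17*21818248085373723570+140694950355081071520=511605167806434372210 · T[30,18]:18*2598531274376323650+21818248085373723570=68591811024147549270 · T[30,19]:19*239332331869053150+2598531274376323650=7145845579888333500
Read S(30,16) = 2940812098256837097720, S(30,17) = 511605167806434372210, S(30,18) = 68591811024147549270, S(30,19) = 7145845579888333500.

2940812098256837097720, 511605167806434372210, 68591811024147549270, 7145845579888333500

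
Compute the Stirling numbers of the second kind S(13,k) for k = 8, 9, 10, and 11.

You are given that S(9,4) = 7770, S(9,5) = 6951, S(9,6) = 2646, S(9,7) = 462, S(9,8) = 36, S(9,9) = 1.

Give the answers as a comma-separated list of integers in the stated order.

r10: T_10,5=5×6951+7770=42525; T_10,6=6×2646+6951=22827; T_10,7=7×462+2646=5880; T_10,8=8×36+462=750; T_10,9=9×1+36=45; T_10,10=10×0+1=1
r11: T_11,6=6×22827+42525=179487; T_11,7=7×5880+22827=63987; T_11,8=8×750+5880=11880; T_11,9=9×45+750=1155; T_11,10=10×1+45=55; T_11,11=11×0+1=1
r12: T_12,7=7×63987+179487=627396; T_12,8=8×11880+63987=159027; T_12,9=9×1155+11880=22275; T_12,10=10×55+1155=1705; T_12,11=11×1+55=66
r13: T_13,8=8×159027+627396=1899612; T_13,9=9×22275+159027=359502; T_13,10=10×1705+22275=39325; T_13,11=11×66+1705=2431
Read S(13,8) = 1899612, S(13,9) = 359502, S(13,10) = 39325, S(13,11) = 2431.

1899612, 359502, 39325, 2431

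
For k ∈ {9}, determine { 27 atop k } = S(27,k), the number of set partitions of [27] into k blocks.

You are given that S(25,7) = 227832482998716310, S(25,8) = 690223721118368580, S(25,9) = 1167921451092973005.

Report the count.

106563273280541795575

[26] T[26,8]:8*690223721118368580+227832482998716310=5749622251945664950 · T[26,9]:9*1167921451092973005+690223721118368580=11201516780955125625
[27] T[27,9]:9*11201516780955125625+5749622251945664950=106563273280541795575
Read S(27,9) = 106563273280541795575.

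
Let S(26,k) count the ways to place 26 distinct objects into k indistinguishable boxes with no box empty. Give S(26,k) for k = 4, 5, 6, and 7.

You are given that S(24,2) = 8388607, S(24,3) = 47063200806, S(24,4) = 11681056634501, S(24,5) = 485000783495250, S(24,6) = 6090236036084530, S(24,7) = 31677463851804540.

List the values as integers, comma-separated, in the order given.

187226356946265, 12230196160292565, 224595186974125331, 1631853797991016600

row 25: T[25][3]=3·47063200806+8388607=141197991025  T[25][4]=4·11681056634501+47063200806=46771289738810  T[25][5]=5·485000783495250+11681056634501=2436684974110751  T[25][6]=6·6090236036084530+485000783495250=37026417000002430  T[25][7]=7·31677463851804540+6090236036084530=227832482998716310
row 26: T[26][4]=4·46771289738810+141197991025=187226356946265  T[26][5]=5·2436684974110751+46771289738810=12230196160292565  T[26][6]=6·37026417000002430+2436684974110751=224595186974125331  T[26][7]=7·227832482998716310+37026417000002430=1631853797991016600
Read S(26,4) = 187226356946265, S(26,5) = 12230196160292565, S(26,6) = 224595186974125331, S(26,7) = 1631853797991016600.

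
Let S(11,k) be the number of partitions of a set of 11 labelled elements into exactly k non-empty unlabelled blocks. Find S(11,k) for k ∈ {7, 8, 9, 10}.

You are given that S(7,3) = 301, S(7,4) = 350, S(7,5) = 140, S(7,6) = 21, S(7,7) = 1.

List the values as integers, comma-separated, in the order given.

63987, 11880, 1155, 55

row 8: T[8][4]=4·350+301=1701  T[8][5]=5·140+350=1050  T[8][6]=6·21+140=266  T[8][7]=7·1+21=28  T[8][8]=8·0+1=1
row 9: T[9][5]=5·1050+1701=6951  T[9][6]=6·266+1050=2646  T[9][7]=7·28+266=462  T[9][8]=8·1+28=36  T[9][9]=9·0+1=1
row 10: T[10][6]=6·2646+6951=22827  T[10][7]=7·462+2646=5880  T[10][8]=8·36+462=750  T[10][9]=9·1+36=45  T[10][10]=10·0+1=1
row 11: T[11][7]=7·5880+22827=63987  T[11][8]=8·750+5880=11880  T[11][9]=9·45+750=1155  T[11][10]=10·1+45=55
Read S(11,7) = 63987, S(11,8) = 11880, S(11,9) = 1155, S(11,10) = 55.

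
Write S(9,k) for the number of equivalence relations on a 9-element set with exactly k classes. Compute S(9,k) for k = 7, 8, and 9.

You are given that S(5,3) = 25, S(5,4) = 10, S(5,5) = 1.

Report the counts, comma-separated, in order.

462, 36, 1

i=6: T(6,4)=25+4·10=65 | T(6,5)=10+5·1=15 | T(6,6)=1+6·0=1
i=7: T(7,5)=65+5·15=140 | T(7,6)=15+6·1=21 | T(7,7)=1+7·0=1
i=8: T(8,6)=140+6·21=266 | T(8,7)=21+7·1=28 | T(8,8)=1+8·0=1
i=9: T(9,7)=266+7·28=462 | T(9,8)=28+8·1=36 | T(9,9)=1+9·0=1
Read S(9,7) = 462, S(9,8) = 36, S(9,9) = 1.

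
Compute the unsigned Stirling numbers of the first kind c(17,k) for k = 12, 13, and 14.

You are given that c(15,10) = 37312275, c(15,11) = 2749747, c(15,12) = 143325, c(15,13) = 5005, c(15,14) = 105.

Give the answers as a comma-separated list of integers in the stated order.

[16] T[16,11]:15*2749747+37312275=78558480 · T[16,12]:15*143325+2749747=4899622 · T[16,13]:15*5005+143325=218400 · T[16,14]:15*105+5005=6580
[17] T[17,12]:16*4899622+78558480=156952432 · T[17,13]:16*218400+4899622=8394022 · T[17,14]:16*6580+218400=323680
Read c(17,12) = 156952432, c(17,13) = 8394022, c(17,14) = 323680.

156952432, 8394022, 323680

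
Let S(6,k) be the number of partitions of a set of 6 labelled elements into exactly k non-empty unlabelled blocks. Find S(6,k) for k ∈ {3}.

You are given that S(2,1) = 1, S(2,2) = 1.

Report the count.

i=3: T(3,1)=0+1·1=1 | T(3,2)=1+2·1=3 | T(3,3)=1+3·0=1
i=4: T(4,1)=0+1·1=1 | T(4,2)=1+2·3=7 | T(4,3)=3+3·1=6
i=5: T(5,2)=1+2·7=15 | T(5,3)=7+3·6=25
i=6: T(6,3)=15+3·25=90
Read S(6,3) = 90.

90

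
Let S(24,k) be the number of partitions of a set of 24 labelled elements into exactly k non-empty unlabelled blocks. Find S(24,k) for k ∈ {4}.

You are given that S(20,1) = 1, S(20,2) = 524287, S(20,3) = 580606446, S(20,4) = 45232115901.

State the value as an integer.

r21: T_21,1=1×1+0=1; T_21,2=2×524287+1=1048575; T_21,3=3×580606446+524287=1742343625; T_21,4=4×45232115901+580606446=181509070050
r22: T_22,2=2×1048575+1=2097151; T_22,3=3×1742343625+1048575=5228079450; T_22,4=4×181509070050+1742343625=727778623825
r23: T_23,3=3×5228079450+2097151=15686335501; T_23,4=4×727778623825+5228079450=2916342574750
r24: T_24,4=4×2916342574750+15686335501=11681056634501
Read S(24,4) = 11681056634501.

11681056634501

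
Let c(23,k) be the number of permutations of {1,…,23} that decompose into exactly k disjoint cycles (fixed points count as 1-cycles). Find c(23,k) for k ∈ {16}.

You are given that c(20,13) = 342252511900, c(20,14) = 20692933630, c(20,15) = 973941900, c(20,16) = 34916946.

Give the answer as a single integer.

@21  (21,14):20692933630·20+342252511900→756111184500, (21,15):973941900·20+20692933630→40171771630, (21,16):34916946·20+973941900→1672280820
@22  (22,15):40171771630·21+756111184500→1599718388730, (22,16):1672280820·21+40171771630→75289668850
@23  (23,16):75289668850·22+1599718388730→3256091103430
Read c(23,16) = 3256091103430.

3256091103430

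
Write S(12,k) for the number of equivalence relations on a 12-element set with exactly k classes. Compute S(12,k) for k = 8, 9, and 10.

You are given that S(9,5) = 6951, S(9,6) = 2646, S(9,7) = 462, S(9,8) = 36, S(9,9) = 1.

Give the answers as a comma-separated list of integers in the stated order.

159027, 22275, 1705

[10] T[10,6]:6*2646+6951=22827 · T[10,7]:7*462+2646=5880 · T[10,8]:8*36+462=750 · T[10,9]:9*1+36=45 · T[10,10]:10*0+1=1
[11] T[11,7]:7*5880+22827=63987 · T[11,8]:8*750+5880=11880 · T[11,9]:9*45+750=1155 · T[11,10]:10*1+45=55
[12] T[12,8]:8*11880+63987=159027 · T[12,9]:9*1155+11880=22275 · T[12,10]:10*55+1155=1705
Read S(12,8) = 159027, S(12,9) = 22275, S(12,10) = 1705.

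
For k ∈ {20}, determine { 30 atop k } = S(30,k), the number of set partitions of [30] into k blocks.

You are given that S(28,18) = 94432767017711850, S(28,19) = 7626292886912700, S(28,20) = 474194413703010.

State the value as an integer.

581535955088511150

[29] T[29,19]:19*7626292886912700+94432767017711850=239332331869053150 · T[29,20]:20*474194413703010+7626292886912700=17110181160972900
[30] T[30,20]:20*17110181160972900+239332331869053150=581535955088511150
Read S(30,20) = 581535955088511150.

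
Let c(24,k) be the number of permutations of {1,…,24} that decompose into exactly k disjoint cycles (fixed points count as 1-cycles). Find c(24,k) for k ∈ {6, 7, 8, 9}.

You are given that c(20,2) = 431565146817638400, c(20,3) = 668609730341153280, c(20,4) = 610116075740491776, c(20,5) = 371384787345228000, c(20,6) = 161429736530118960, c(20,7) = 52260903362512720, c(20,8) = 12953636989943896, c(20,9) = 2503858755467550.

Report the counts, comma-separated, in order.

50779532534302850198976, 18588776355051949776576, 5304713715525445812976, 1204749260161737632496

i=21: T(21,3)=431565146817638400+20·668609730341153280=13803759753640704000 | T(21,4)=668609730341153280+20·610116075740491776=12870931245150988800 | T(21,5)=610116075740491776+20·371384787345228000=8037811822645051776 | T(21,6)=371384787345228000+20·161429736530118960=3599979517947607200 | T(21,7)=161429736530118960+20·52260903362512720=1206647803780373360 | T(21,8)=52260903362512720+20·12953636989943896=311333643161390640 | T(21,9)=12953636989943896+20·2503858755467550=63030812099294896
i=22: T(22,4)=13803759753640704000+21·12870931245150988800=284093315901811468800 | T(22,5)=12870931245150988800+21·8037811822645051776=181664979520697076096 | T(22,6)=8037811822645051776+21·3599979517947607200=83637381699544802976 | T(22,7)=3599979517947607200+21·1206647803780373360=28939583397335447760 | T(22,8)=1206647803780373360+21·311333643161390640=7744654310169576800 | T(22,9)=311333643161390640+21·63030812099294896=1634980697246583456
i=23: T(23,5)=284093315901811468800+22·181664979520697076096=4280722865357147142912 | T(23,6)=181664979520697076096+22·83637381699544802976=2021687376910682741568 | T(23,7)=83637381699544802976+22·28939583397335447760=720308216440924653696 | T(23,8)=28939583397335447760+22·7744654310169576800=199321978221066137360 | T(23,9)=7744654310169576800+22·1634980697246583456=43714229649594412832
i=24: T(24,6)=4280722865357147142912+23·2021687376910682741568=50779532534302850198976 | T(24,7)=2021687376910682741568+23·720308216440924653696=18588776355051949776576 | T(24,8)=720308216440924653696+23·199321978221066137360=5304713715525445812976 | T(24,9)=199321978221066137360+23·43714229649594412832=1204749260161737632496
Read c(24,6) = 50779532534302850198976, c(24,7) = 18588776355051949776576, c(24,8) = 5304713715525445812976, c(24,9) = 1204749260161737632496.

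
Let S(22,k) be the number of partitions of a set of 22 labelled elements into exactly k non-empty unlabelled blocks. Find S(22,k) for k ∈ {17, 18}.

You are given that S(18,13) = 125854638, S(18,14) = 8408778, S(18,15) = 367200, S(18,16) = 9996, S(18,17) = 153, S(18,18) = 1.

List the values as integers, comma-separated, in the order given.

i=19: T(19,14)=125854638+14·8408778=243577530 | T(19,15)=8408778+15·367200=13916778 | T(19,16)=367200+16·9996=527136 | T(19,17)=9996+17·153=12597 | T(19,18)=153+18·1=171
i=20: T(20,15)=243577530+15·13916778=452329200 | T(20,16)=13916778+16·527136=22350954 | T(20,17)=527136+17·12597=741285 | T(20,18)=12597+18·171=15675
i=21: T(21,16)=452329200+16·22350954=809944464 | T(21,17)=22350954+17·741285=34952799 | T(21,18)=741285+18·15675=1023435
i=22: T(22,17)=809944464+17·34952799=1404142047 | T(22,18)=34952799+18·1023435=53374629
Read S(22,17) = 1404142047, S(22,18) = 53374629.

1404142047, 53374629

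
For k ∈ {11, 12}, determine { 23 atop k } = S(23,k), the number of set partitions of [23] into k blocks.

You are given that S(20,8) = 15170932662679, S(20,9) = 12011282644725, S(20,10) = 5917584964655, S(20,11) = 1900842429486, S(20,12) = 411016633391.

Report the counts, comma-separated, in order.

4864251308951100, 1672162773483930

r21: T_21,9=9×12011282644725+15170932662679=123272476465204; T_21,10=10×5917584964655+12011282644725=71187132291275; T_21,11=11×1900842429486+5917584964655=26826851689001; T_21,12=12×411016633391+1900842429486=6833042030178
r22: T_22,10=10×71187132291275+123272476465204=835143799377954; T_22,11=11×26826851689001+71187132291275=366282500870286; T_22,12=12×6833042030178+26826851689001=108823356051137
r23: T_23,11=11×366282500870286+835143799377954=4864251308951100; T_23,12=12×108823356051137+366282500870286=1672162773483930
Read S(23,11) = 4864251308951100, S(23,12) = 1672162773483930.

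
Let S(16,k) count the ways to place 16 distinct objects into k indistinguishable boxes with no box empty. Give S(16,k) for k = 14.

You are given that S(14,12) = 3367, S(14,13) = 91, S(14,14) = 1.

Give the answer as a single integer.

6020

@15  (15,13):91·13+3367→4550, (15,14):1·14+91→105
@16  (16,14):105·14+4550→6020
Read S(16,14) = 6020.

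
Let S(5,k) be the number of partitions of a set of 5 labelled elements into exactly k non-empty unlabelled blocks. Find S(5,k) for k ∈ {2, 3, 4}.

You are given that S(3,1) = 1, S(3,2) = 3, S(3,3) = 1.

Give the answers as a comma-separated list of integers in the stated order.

r4: T_4,1=1×1+0=1; T_4,2=2×3+1=7; T_4,3=3×1+3=6; T_4,4=4×0+1=1
r5: T_5,2=2×7+1=15; T_5,3=3×6+7=25; T_5,4=4×1+6=10
Read S(5,2) = 15, S(5,3) = 25, S(5,4) = 10.

15, 25, 10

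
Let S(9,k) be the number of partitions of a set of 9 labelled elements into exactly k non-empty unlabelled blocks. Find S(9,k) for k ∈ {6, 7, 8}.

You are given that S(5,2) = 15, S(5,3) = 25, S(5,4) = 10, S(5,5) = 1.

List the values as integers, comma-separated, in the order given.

r6: T_6,3=3×25+15=90; T_6,4=4×10+25=65; T_6,5=5×1+10=15; T_6,6=6×0+1=1
r7: T_7,4=4×65+90=350; T_7,5=5×15+65=140; T_7,6=6×1+15=21; T_7,7=7×0+1=1
r8: T_8,5=5×140+350=1050; T_8,6=6×21+140=266; T_8,7=7×1+21=28; T_8,8=8×0+1=1
r9: T_9,6=6×266+1050=2646; T_9,7=7×28+266=462; T_9,8=8×1+28=36
Read S(9,6) = 2646, S(9,7) = 462, S(9,8) = 36.

2646, 462, 36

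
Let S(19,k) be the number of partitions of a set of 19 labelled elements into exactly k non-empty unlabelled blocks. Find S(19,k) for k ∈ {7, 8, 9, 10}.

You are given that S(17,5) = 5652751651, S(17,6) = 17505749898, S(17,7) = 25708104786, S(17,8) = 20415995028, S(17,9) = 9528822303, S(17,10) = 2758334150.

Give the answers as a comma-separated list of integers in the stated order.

1492924634839, 1709751003480, 1144614626805, 477297033785

i=18: T(18,6)=5652751651+6·17505749898=110687251039 | T(18,7)=17505749898+7·25708104786=197462483400 | T(18,8)=25708104786+8·20415995028=189036065010 | T(18,9)=20415995028+9·9528822303=106175395755 | T(18,10)=9528822303+10·2758334150=37112163803
i=19: T(19,7)=110687251039+7·197462483400=1492924634839 | T(19,8)=197462483400+8·189036065010=1709751003480 | T(19,9)=189036065010+9·106175395755=1144614626805 | T(19,10)=106175395755+10·37112163803=477297033785
Read S(19,7) = 1492924634839, S(19,8) = 1709751003480, S(19,9) = 1144614626805, S(19,10) = 477297033785.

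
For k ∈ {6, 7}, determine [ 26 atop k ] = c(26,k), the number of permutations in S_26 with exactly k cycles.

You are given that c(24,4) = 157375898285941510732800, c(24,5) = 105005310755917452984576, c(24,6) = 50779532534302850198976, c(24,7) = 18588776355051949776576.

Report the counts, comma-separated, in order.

r25: T_25,5=24×105005310755917452984576+157375898285941510732800=2677503356427960382362624; T_25,6=24×50779532534302850198976+105005310755917452984576=1323714091579185857760000; T_25,7=24×18588776355051949776576+50779532534302850198976=496910165055549644836800
r26: T_26,6=25×1323714091579185857760000+2677503356427960382362624=35770355645907606826362624; T_26,7=25×496910165055549644836800+1323714091579185857760000=13746468217967926978680000
Read c(26,6) = 35770355645907606826362624, c(26,7) = 13746468217967926978680000.

35770355645907606826362624, 13746468217967926978680000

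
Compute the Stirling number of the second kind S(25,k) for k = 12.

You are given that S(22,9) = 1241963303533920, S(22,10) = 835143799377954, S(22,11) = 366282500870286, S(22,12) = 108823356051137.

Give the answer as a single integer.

362262620784874680

@23  (23,10):835143799377954·10+1241963303533920→9593401297313460, (23,11):366282500870286·11+835143799377954→4864251308951100, (23,12):108823356051137·12+366282500870286→1672162773483930
@24  (24,11):4864251308951100·11+9593401297313460→63100165695775560, (24,12):1672162773483930·12+4864251308951100→24930204590758260
@25  (25,12):24930204590758260·12+63100165695775560→362262620784874680
Read S(25,12) = 362262620784874680.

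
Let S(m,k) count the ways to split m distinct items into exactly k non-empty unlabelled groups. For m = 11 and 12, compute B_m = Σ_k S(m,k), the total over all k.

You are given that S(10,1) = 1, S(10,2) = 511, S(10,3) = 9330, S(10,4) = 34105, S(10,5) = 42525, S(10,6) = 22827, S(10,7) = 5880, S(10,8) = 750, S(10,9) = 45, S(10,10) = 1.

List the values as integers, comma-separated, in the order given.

r11: T_11,1=1×1+0=1; T_11,2=2×511+1=1023; T_11,3=3×9330+511=28501; T_11,4=4×34105+9330=145750; T_11,5=5×42525+34105=246730; T_11,6=6×22827+42525=179487; T_11,7=7×5880+22827=63987; T_11,8=8×750+5880=11880; T_11,9=9×45+750=1155; T_11,10=10×1+45=55; T_11,11=11×0+1=1
r12: T_12,1=1×1+0=1; T_12,2=2×1023+1=2047; T_12,3=3×28501+1023=86526; T_12,4=4×145750+28501=611501; T_12,5=5×246730+145750=1379400; T_12,6=6×179487+246730=1323652; T_12,7=7×63987+179487=627396; T_12,8=8×11880+63987=159027; T_12,9=9×1155+11880=22275; T_12,10=10×55+1155=1705; T_12,11=11×1+55=66; T_12,12=12×0+1=1
B_11 = ΣS(11,k) = 1+1023+28501+145750+246730+179487+63987+11880+1155+55+1 = 678570
B_12 = ΣS(12,k) = 1+2047+86526+611501+1379400+1323652+627396+159027+22275+1705+66+1 = 4213597

678570, 4213597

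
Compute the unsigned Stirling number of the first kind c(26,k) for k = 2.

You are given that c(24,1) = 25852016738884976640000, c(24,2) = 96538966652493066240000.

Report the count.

59190128811701203599360000

row 25: T[25][1]=24·25852016738884976640000+0=620448401733239439360000  T[25][2]=24·96538966652493066240000+25852016738884976640000=2342787216398718566400000
row 26: T[26][2]=25·2342787216398718566400000+620448401733239439360000=59190128811701203599360000
Read c(26,2) = 59190128811701203599360000.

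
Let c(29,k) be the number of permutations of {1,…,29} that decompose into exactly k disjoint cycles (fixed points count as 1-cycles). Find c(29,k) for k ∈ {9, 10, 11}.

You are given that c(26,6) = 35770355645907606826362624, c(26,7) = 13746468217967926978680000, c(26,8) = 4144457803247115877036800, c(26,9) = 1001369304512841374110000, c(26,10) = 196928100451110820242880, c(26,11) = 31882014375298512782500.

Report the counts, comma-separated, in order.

29891934088703915048808047424, 6409259592413089839517170080, 1142413073615783087483702480

[27] T[27,7]:26*13746468217967926978680000+35770355645907606826362624=393178529313073708272042624 · T[27,8]:26*4144457803247115877036800+13746468217967926978680000=121502371102392939781636800 · T[27,9]:26*1001369304512841374110000+4144457803247115877036800=30180059720580991603896800 · T[27,10]:26*196928100451110820242880+1001369304512841374110000=6121499916241722700424880 · T[27,11]:26*31882014375298512782500+196928100451110820242880=1025860474208872152587880
[28] T[28,8]:27*121502371102392939781636800+393178529313073708272042624=3673742549077683082376236224 · T[28,9]:27*30180059720580991603896800+121502371102392939781636800=936363983558079713086850400 · T[28,10]:27*6121499916241722700424880+30180059720580991603896800=195460557459107504515368560 · T[28,11]:27*1025860474208872152587880+6121499916241722700424880=33819732719881270820297640
[29] T[29,9]:28*936363983558079713086850400+3673742549077683082376236224=29891934088703915048808047424 · T[29,10]:28*195460557459107504515368560+936363983558079713086850400=6409259592413089839517170080 · T[29,11]:28*33819732719881270820297640+195460557459107504515368560=1142413073615783087483702480
Read c(29,9) = 29891934088703915048808047424, c(29,10) = 6409259592413089839517170080, c(29,11) = 1142413073615783087483702480.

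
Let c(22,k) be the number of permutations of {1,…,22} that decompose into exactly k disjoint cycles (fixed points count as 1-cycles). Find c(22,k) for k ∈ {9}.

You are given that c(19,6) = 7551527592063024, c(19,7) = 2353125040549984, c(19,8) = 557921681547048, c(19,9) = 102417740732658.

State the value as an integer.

i=20: T(20,7)=7551527592063024+19·2353125040549984=52260903362512720 | T(20,8)=2353125040549984+19·557921681547048=12953636989943896 | T(20,9)=557921681547048+19·102417740732658=2503858755467550
i=21: T(21,8)=52260903362512720+20·12953636989943896=311333643161390640 | T(21,9)=12953636989943896+20·2503858755467550=63030812099294896
i=22: T(22,9)=311333643161390640+21·63030812099294896=1634980697246583456
Read c(22,9) = 1634980697246583456.

1634980697246583456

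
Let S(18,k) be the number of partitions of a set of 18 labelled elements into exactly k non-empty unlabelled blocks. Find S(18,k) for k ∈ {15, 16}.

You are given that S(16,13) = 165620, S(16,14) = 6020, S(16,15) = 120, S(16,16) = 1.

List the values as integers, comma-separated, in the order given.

[17] T[17,14]:14*6020+165620=249900 · T[17,15]:15*120+6020=7820 · T[17,16]:16*1+120=136
[18] T[18,15]:15*7820+249900=367200 · T[18,16]:16*136+7820=9996
Read S(18,15) = 367200, S(18,16) = 9996.

367200, 9996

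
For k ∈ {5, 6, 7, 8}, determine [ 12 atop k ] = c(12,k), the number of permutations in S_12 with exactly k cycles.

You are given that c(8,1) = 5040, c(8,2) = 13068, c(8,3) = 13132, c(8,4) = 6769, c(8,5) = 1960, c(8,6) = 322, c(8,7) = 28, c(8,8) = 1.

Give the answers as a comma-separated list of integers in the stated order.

row 9: T[9][2]=8·13068+5040=109584  T[9][3]=8·13132+13068=118124  T[9][4]=8·6769+13132=67284  T[9][5]=8·1960+6769=22449  T[9][6]=8·322+1960=4536  T[9][7]=8·28+322=546  T[9][8]=8·1+28=36
row 10: T[10][3]=9·118124+109584=1172700  T[10][4]=9·67284+118124=723680  T[10][5]=9·22449+67284=269325  T[10][6]=9·4536+22449=63273  T[10][7]=9·546+4536=9450  T[10][8]=9·36+546=870
row 11: T[11][4]=10·723680+1172700=8409500  T[11][5]=10·269325+723680=3416930  T[11][6]=10·63273+269325=902055  T[11][7]=10·9450+63273=157773  T[11][8]=10·870+9450=18150
row 12: T[12][5]=11·3416930+8409500=45995730  T[12][6]=11·902055+3416930=13339535  T[12][7]=11·157773+902055=2637558  T[12][8]=11·18150+157773=357423
Read c(12,5) = 45995730, c(12,6) = 13339535, c(12,7) = 2637558, c(12,8) = 357423.

45995730, 13339535, 2637558, 357423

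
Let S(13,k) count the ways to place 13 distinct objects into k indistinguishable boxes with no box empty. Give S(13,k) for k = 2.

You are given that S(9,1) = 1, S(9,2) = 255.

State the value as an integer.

4095

r10: T_10,1=1×1+0=1; T_10,2=2×255+1=511
r11: T_11,1=1×1+0=1; T_11,2=2×511+1=1023
r12: T_12,1=1×1+0=1; T_12,2=2×1023+1=2047
r13: T_13,2=2×2047+1=4095
Read S(13,2) = 4095.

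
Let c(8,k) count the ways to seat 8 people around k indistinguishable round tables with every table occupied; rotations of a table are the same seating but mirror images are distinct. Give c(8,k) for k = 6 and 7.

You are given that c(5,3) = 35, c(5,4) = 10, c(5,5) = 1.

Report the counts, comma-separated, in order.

322, 28

@6  (6,4):10·5+35→85, (6,5):1·5+10→15, (6,6):0·5+1→1
@7  (7,5):15·6+85→175, (7,6):1·6+15→21, (7,7):0·6+1→1
@8  (8,6):21·7+175→322, (8,7):1·7+21→28
Read c(8,6) = 322, c(8,7) = 28.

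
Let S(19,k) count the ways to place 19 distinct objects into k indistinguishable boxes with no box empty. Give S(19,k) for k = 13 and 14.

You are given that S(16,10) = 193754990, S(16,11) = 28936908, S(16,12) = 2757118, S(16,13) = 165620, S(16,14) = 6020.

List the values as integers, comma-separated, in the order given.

2892439160, 243577530

@17  (17,11):28936908·11+193754990→512060978, (17,12):2757118·12+28936908→62022324, (17,13):165620·13+2757118→4910178, (17,14):6020·14+165620→249900
@18  (18,12):62022324·12+512060978→1256328866, (18,13):4910178·13+62022324→125854638, (18,14):249900·14+4910178→8408778
@19  (19,13):125854638·13+1256328866→2892439160, (19,14):8408778·14+125854638→243577530
Read S(19,13) = 2892439160, S(19,14) = 243577530.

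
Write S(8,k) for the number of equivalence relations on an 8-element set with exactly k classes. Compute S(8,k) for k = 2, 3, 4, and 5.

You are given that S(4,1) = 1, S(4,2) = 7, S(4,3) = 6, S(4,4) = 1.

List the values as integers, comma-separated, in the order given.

127, 966, 1701, 1050

i=5: T(5,1)=0+1·1=1 | T(5,2)=1+2·7=15 | T(5,3)=7+3·6=25 | T(5,4)=6+4·1=10 | T(5,5)=1+5·0=1
i=6: T(6,1)=0+1·1=1 | T(6,2)=1+2·15=31 | T(6,3)=15+3·25=90 | T(6,4)=25+4·10=65 | T(6,5)=10+5·1=15
i=7: T(7,1)=0+1·1=1 | T(7,2)=1+2·31=63 | T(7,3)=31+3·90=301 | T(7,4)=90+4·65=350 | T(7,5)=65+5·15=140
i=8: T(8,2)=1+2·63=127 | T(8,3)=63+3·301=966 | T(8,4)=301+4·350=1701 | T(8,5)=350+5·140=1050
Read S(8,2) = 127, S(8,3) = 966, S(8,4) = 1701, S(8,5) = 1050.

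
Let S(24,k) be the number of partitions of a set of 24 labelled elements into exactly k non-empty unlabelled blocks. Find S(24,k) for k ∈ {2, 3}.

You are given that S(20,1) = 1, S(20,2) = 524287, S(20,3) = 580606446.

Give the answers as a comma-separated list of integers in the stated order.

row 21: T[21][1]=1·1+0=1  T[21][2]=2·524287+1=1048575  T[21][3]=3·580606446+524287=1742343625
row 22: T[22][1]=1·1+0=1  T[22][2]=2·1048575+1=2097151  T[22][3]=3·1742343625+1048575=5228079450
row 23: T[23][1]=1·1+0=1  T[23][2]=2·2097151+1=4194303  T[23][3]=3·5228079450+2097151=15686335501
row 24: T[24][2]=2·4194303+1=8388607  T[24][3]=3·15686335501+4194303=47063200806
Read S(24,2) = 8388607, S(24,3) = 47063200806.

8388607, 47063200806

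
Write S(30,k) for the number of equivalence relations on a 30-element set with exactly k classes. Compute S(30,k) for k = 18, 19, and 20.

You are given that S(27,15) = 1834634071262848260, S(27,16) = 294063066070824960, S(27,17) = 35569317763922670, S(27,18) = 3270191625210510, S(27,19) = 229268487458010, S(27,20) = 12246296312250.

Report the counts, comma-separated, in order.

row 28: T[28][16]=16·294063066070824960+1834634071262848260=6539643128396047620  T[28][17]=17·35569317763922670+294063066070824960=898741468057510350  T[28][18]=18·3270191625210510+35569317763922670=94432767017711850  T[28][19]=19·229268487458010+3270191625210510=7626292886912700  T[28][20]=20·12246296312250+229268487458010=474194413703010
row 29: T[29][17]=17·898741468057510350+6539643128396047620=21818248085373723570  T[29][18]=18·94432767017711850+898741468057510350=2598531274376323650  T[29][19]=19·7626292886912700+94432767017711850=239332331869053150  T[29][20]=20·474194413703010+7626292886912700=17110181160972900
row 30: T[30][18]=18·2598531274376323650+21818248085373723570=68591811024147549270  T[30][19]=19·239332331869053150+2598531274376323650=7145845579888333500  T[30][20]=20·17110181160972900+239332331869053150=581535955088511150
Read S(30,18) = 68591811024147549270, S(30,19) = 7145845579888333500, S(30,20) = 581535955088511150.

68591811024147549270, 7145845579888333500, 581535955088511150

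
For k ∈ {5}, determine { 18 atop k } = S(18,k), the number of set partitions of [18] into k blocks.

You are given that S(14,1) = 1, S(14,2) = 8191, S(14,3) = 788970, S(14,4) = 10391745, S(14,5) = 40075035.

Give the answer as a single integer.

@15  (15,2):8191·2+1→16383, (15,3):788970·3+8191→2375101, (15,4):10391745·4+788970→42355950, (15,5):40075035·5+10391745→210766920
@16  (16,3):2375101·3+16383→7141686, (16,4):42355950·4+2375101→171798901, (16,5):210766920·5+42355950→1096190550
@17  (17,4):171798901·4+7141686→694337290, (17,5):1096190550·5+171798901→5652751651
@18  (18,5):5652751651·5+694337290→28958095545
Read S(18,5) = 28958095545.

28958095545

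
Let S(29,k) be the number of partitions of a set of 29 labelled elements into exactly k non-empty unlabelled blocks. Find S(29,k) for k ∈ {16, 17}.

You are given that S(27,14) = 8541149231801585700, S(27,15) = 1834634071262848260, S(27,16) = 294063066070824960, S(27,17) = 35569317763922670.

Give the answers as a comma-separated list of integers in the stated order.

140694950355081071520, 21818248085373723570

i=28: T(28,15)=8541149231801585700+15·1834634071262848260=36060660300744309600 | T(28,16)=1834634071262848260+16·294063066070824960=6539643128396047620 | T(28,17)=294063066070824960+17·35569317763922670=898741468057510350
i=29: T(29,16)=36060660300744309600+16·6539643128396047620=140694950355081071520 | T(29,17)=6539643128396047620+17·898741468057510350=21818248085373723570
Read S(29,16) = 140694950355081071520, S(29,17) = 21818248085373723570.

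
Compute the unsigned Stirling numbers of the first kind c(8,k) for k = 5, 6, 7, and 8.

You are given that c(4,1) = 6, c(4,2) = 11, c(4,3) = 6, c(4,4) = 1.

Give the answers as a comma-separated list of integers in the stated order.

i=5: T(5,2)=6+4·11=50 | T(5,3)=11+4·6=35 | T(5,4)=6+4·1=10 | T(5,5)=1+4·0=1
i=6: T(6,3)=50+5·35=225 | T(6,4)=35+5·10=85 | T(6,5)=10+5·1=15 | T(6,6)=1+5·0=1
i=7: T(7,4)=225+6·85=735 | T(7,5)=85+6·15=175 | T(7,6)=15+6·1=21 | T(7,7)=1+6·0=1
i=8: T(8,5)=735+7·175=1960 | T(8,6)=175+7·21=322 | T(8,7)=21+7·1=28 | T(8,8)=1+7·0=1
Read c(8,5) = 1960, c(8,6) = 322, c(8,7) = 28, c(8,8) = 1.

1960, 322, 28, 1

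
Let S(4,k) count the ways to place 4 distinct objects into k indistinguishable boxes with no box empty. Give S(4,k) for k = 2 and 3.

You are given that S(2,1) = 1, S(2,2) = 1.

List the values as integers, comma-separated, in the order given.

7, 6

r3: T_3,1=1×1+0=1; T_3,2=2×1+1=3; T_3,3=3×0+1=1
r4: T_4,2=2×3+1=7; T_4,3=3×1+3=6
Read S(4,2) = 7, S(4,3) = 6.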